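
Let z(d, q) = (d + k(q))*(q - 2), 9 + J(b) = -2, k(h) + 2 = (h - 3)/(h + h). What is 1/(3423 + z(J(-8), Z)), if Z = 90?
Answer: 15/34823 ≈ 0.00043075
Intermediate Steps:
k(h) = -2 + (-3 + h)/(2*h) (k(h) = -2 + (h - 3)/(h + h) = -2 + (-3 + h)/((2*h)) = -2 + (-3 + h)*(1/(2*h)) = -2 + (-3 + h)/(2*h))
J(b) = -11 (J(b) = -9 - 2 = -11)
z(d, q) = (-2 + q)*(d + 3*(-1 - q)/(2*q)) (z(d, q) = (d + 3*(-1 - q)/(2*q))*(q - 2) = (d + 3*(-1 - q)/(2*q))*(-2 + q) = (-2 + q)*(d + 3*(-1 - q)/(2*q)))
1/(3423 + z(J(-8), Z)) = 1/(3423 + (3/2 - 2*(-11) + 3/90 - 3/2*90 - 11*90)) = 1/(3423 + (3/2 + 22 + 3*(1/90) - 135 - 990)) = 1/(3423 + (3/2 + 22 + 1/30 - 135 - 990)) = 1/(3423 - 16522/15) = 1/(34823/15) = 15/34823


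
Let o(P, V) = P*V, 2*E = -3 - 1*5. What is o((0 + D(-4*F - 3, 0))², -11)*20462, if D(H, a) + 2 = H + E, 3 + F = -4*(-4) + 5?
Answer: -1476763002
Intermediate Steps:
F = 18 (F = -3 + (-4*(-4) + 5) = -3 + (16 + 5) = -3 + 21 = 18)
E = -4 (E = (-3 - 1*5)/2 = (-3 - 5)/2 = (½)*(-8) = -4)
D(H, a) = -6 + H (D(H, a) = -2 + (H - 4) = -2 + (-4 + H) = -6 + H)
o((0 + D(-4*F - 3, 0))², -11)*20462 = ((0 + (-6 + (-4*18 - 3)))²*(-11))*20462 = ((0 + (-6 + (-72 - 3)))²*(-11))*20462 = ((0 + (-6 - 75))²*(-11))*20462 = ((0 - 81)²*(-11))*20462 = ((-81)²*(-11))*20462 = (6561*(-11))*20462 = -72171*20462 = -1476763002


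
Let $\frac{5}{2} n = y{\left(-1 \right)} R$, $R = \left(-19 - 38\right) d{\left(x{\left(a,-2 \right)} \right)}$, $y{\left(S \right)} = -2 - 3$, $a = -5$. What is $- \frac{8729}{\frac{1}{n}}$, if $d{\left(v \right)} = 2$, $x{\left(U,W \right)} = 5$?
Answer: $-1990212$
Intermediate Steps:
$y{\left(S \right)} = -5$ ($y{\left(S \right)} = -2 - 3 = -5$)
$R = -114$ ($R = \left(-19 - 38\right) 2 = \left(-57\right) 2 = -114$)
$n = 228$ ($n = \frac{2 \left(\left(-5\right) \left(-114\right)\right)}{5} = \frac{2}{5} \cdot 570 = 228$)
$- \frac{8729}{\frac{1}{n}} = - \frac{8729}{\frac{1}{228}} = - 8729 \frac{1}{\frac{1}{228}} = \left(-8729\right) 228 = -1990212$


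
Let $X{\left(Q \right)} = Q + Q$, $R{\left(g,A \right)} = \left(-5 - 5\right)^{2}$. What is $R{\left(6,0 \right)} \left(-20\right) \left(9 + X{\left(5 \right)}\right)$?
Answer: $-38000$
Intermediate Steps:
$R{\left(g,A \right)} = 100$ ($R{\left(g,A \right)} = \left(-10\right)^{2} = 100$)
$X{\left(Q \right)} = 2 Q$
$R{\left(6,0 \right)} \left(-20\right) \left(9 + X{\left(5 \right)}\right) = 100 \left(-20\right) \left(9 + 2 \cdot 5\right) = - 2000 \left(9 + 10\right) = \left(-2000\right) 19 = -38000$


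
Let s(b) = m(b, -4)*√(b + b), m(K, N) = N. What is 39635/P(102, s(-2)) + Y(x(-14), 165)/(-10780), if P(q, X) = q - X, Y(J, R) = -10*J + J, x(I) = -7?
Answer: 1556442897/4030180 - 79270*I/2617 ≈ 386.2 - 30.29*I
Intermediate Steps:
s(b) = -4*√2*√b (s(b) = -4*√(b + b) = -4*√2*√b)
Y(J, R) = -9*J
39635/P(102, s(-2)) + Y(x(-14), 165)/(-10780) = 39635/(102 - (-4)*√2*√(-2)) - 9*(-7)/(-10780) = 39635/(102 - (-4)*√2*I*√2) + 63*(-1/10780) = 39635/(102 - (-8)*I) - 9/1540 = 39635/(102 + 8*I) - 9/1540 = 39635*((102 - 8*I)/10468) - 9/1540 = 39635*(102 - 8*I)/10468 - 9/1540 = -9/1540 + 39635*(102 - 8*I)/10468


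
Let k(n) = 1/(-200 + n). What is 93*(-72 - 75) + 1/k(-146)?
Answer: -14017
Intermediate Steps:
93*(-72 - 75) + 1/k(-146) = 93*(-72 - 75) + 1/(1/(-200 - 146)) = 93*(-147) + 1/(1/(-346)) = -13671 + 1/(-1/346) = -13671 - 346 = -14017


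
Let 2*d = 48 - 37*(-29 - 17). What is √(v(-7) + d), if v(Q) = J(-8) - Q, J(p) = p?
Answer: √874 ≈ 29.563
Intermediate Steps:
v(Q) = -8 - Q
d = 875 (d = (48 - 37*(-29 - 17))/2 = (48 - 37*(-46))/2 = (48 + 1702)/2 = (½)*1750 = 875)
√(v(-7) + d) = √((-8 - 1*(-7)) + 875) = √((-8 + 7) + 875) = √(-1 + 875) = √874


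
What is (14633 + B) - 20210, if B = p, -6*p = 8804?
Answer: -21133/3 ≈ -7044.3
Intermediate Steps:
p = -4402/3 (p = -⅙*8804 = -4402/3 ≈ -1467.3)
B = -4402/3 ≈ -1467.3
(14633 + B) - 20210 = (14633 - 4402/3) - 20210 = 39497/3 - 20210 = -21133/3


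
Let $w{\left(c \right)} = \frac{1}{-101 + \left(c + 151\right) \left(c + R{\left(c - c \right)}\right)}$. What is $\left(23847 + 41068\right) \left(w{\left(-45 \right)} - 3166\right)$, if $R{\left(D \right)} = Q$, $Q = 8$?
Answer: $- \frac{826810605385}{4023} \approx -2.0552 \cdot 10^{8}$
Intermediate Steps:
$R{\left(D \right)} = 8$
$w{\left(c \right)} = \frac{1}{-101 + \left(8 + c\right) \left(151 + c\right)}$ ($w{\left(c \right)} = \frac{1}{-101 + \left(c + 151\right) \left(c + 8\right)} = \frac{1}{-101 + \left(151 + c\right) \left(8 + c\right)} = \frac{1}{-101 + \left(8 + c\right) \left(151 + c\right)}$)
$\left(23847 + 41068\right) \left(w{\left(-45 \right)} - 3166\right) = \left(23847 + 41068\right) \left(\frac{1}{1107 + \left(-45\right)^{2} + 159 \left(-45\right)} - 3166\right) = 64915 \left(\frac{1}{1107 + 2025 - 7155} - 3166\right) = 64915 \left(\frac{1}{-4023} - 3166\right) = 64915 \left(- \frac{1}{4023} - 3166\right) = 64915 \left(- \frac{12736819}{4023}\right) = - \frac{826810605385}{4023}$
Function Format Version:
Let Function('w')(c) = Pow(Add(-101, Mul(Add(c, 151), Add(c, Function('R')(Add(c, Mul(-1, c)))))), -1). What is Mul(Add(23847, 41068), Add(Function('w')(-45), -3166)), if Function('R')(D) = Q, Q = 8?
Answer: Rational(-826810605385, 4023) ≈ -2.0552e+8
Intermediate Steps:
Function('R')(D) = 8
Function('w')(c) = Pow(Add(-101, Mul(Add(8, c), Add(151, c))), -1) (Function('w')(c) = Pow(Add(-101, Mul(Add(c, 151), Add(c, 8))), -1) = Pow(Add(-101, Mul(Add(151, c), Add(8, c))), -1) = Pow(Add(-101, Mul(Add(8, c), Add(151, c))), -1))
Mul(Add(23847, 41068), Add(Function('w')(-45), -3166)) = Mul(Add(23847, 41068), Add(Pow(Add(1107, Pow(-45, 2), Mul(159, -45)), -1), -3166)) = Mul(64915, Add(Pow(Add(1107, 2025, -7155), -1), -3166)) = Mul(64915, Add(Pow(-4023, -1), -3166)) = Mul(64915, Add(Rational(-1, 4023), -3166)) = Mul(64915, Rational(-12736819, 4023)) = Rational(-826810605385, 4023)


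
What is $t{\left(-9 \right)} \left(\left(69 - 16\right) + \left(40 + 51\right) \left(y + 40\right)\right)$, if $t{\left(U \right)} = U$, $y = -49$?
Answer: $6894$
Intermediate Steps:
$t{\left(-9 \right)} \left(\left(69 - 16\right) + \left(40 + 51\right) \left(y + 40\right)\right) = - 9 \left(\left(69 - 16\right) + \left(40 + 51\right) \left(-49 + 40\right)\right) = - 9 \left(\left(69 - 16\right) + 91 \left(-9\right)\right) = - 9 \left(53 - 819\right) = \left(-9\right) \left(-766\right) = 6894$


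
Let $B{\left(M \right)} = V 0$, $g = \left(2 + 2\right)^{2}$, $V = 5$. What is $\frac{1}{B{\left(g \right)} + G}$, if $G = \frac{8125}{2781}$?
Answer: $\frac{2781}{8125} \approx 0.34228$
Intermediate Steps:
$g = 16$ ($g = 4^{2} = 16$)
$B{\left(M \right)} = 0$ ($B{\left(M \right)} = 5 \cdot 0 = 0$)
$G = \frac{8125}{2781}$ ($G = 8125 \cdot \frac{1}{2781} = \frac{8125}{2781} \approx 2.9216$)
$\frac{1}{B{\left(g \right)} + G} = \frac{1}{0 + \frac{8125}{2781}} = \frac{1}{\frac{8125}{2781}} = \frac{2781}{8125}$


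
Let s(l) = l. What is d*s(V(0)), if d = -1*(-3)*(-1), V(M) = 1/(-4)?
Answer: ¾ ≈ 0.75000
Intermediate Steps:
V(M) = -¼
d = -3 (d = 3*(-1) = -3)
d*s(V(0)) = -3*(-¼) = ¾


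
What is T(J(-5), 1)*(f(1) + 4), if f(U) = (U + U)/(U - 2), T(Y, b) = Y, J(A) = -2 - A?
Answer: 6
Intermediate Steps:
f(U) = 2*U/(-2 + U) (f(U) = (2*U)/(-2 + U) = 2*U/(-2 + U))
T(J(-5), 1)*(f(1) + 4) = (-2 - 1*(-5))*(2*1/(-2 + 1) + 4) = (-2 + 5)*(2*1/(-1) + 4) = 3*(2*1*(-1) + 4) = 3*(-2 + 4) = 3*2 = 6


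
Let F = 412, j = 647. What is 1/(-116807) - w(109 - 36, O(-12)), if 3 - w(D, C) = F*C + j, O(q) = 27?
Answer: 1374584775/116807 ≈ 11768.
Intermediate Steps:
w(D, C) = -644 - 412*C (w(D, C) = 3 - (412*C + 647) = 3 - (647 + 412*C) = 3 + (-647 - 412*C) = -644 - 412*C)
1/(-116807) - w(109 - 36, O(-12)) = 1/(-116807) - (-644 - 412*27) = -1/116807 - (-644 - 11124) = -1/116807 - 1*(-11768) = -1/116807 + 11768 = 1374584775/116807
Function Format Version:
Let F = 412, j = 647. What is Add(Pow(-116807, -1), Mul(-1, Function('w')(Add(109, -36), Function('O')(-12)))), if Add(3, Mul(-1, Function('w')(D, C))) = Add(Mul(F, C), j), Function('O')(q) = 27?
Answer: Rational(1374584775, 116807) ≈ 11768.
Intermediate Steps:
Function('w')(D, C) = Add(-644, Mul(-412, C)) (Function('w')(D, C) = Add(3, Mul(-1, Add(Mul(412, C), 647))) = Add(3, Mul(-1, Add(647, Mul(412, C)))) = Add(3, Add(-647, Mul(-412, C))) = Add(-644, Mul(-412, C)))
Add(Pow(-116807, -1), Mul(-1, Function('w')(Add(109, -36), Function('O')(-12)))) = Add(Pow(-116807, -1), Mul(-1, Add(-644, Mul(-412, 27)))) = Add(Rational(-1, 116807), Mul(-1, Add(-644, -11124))) = Add(Rational(-1, 116807), Mul(-1, -11768)) = Add(Rational(-1, 116807), 11768) = Rational(1374584775, 116807)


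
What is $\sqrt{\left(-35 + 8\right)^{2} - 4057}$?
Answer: $16 i \sqrt{13} \approx 57.689 i$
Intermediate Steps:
$\sqrt{\left(-35 + 8\right)^{2} - 4057} = \sqrt{\left(-27\right)^{2} - 4057} = \sqrt{729 - 4057} = \sqrt{-3328} = 16 i \sqrt{13}$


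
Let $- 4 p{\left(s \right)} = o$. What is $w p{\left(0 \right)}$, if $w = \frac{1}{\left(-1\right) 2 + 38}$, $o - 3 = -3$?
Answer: $0$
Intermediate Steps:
$o = 0$ ($o = 3 - 3 = 0$)
$p{\left(s \right)} = 0$ ($p{\left(s \right)} = \left(- \frac{1}{4}\right) 0 = 0$)
$w = \frac{1}{36}$ ($w = \frac{1}{-2 + 38} = \frac{1}{36} \approx 0.027778$)
$w p{\left(0 \right)} = \frac{1}{36} \cdot 0 = 0$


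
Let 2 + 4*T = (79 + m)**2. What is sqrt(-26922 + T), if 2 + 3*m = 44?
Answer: I*sqrt(99041)/2 ≈ 157.35*I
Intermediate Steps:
m = 14 (m = -2/3 + (1/3)*44 = -2/3 + 44/3 = 14)
T = 8647/4 (T = -1/2 + (79 + 14)**2/4 = -1/2 + (1/4)*93**2 = -1/2 + (1/4)*8649 = -1/2 + 8649/4 = 8647/4 ≈ 2161.8)
sqrt(-26922 + T) = sqrt(-26922 + 8647/4) = sqrt(-99041/4) = I*sqrt(99041)/2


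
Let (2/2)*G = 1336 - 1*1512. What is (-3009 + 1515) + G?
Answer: -1670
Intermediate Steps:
G = -176 (G = 1336 - 1*1512 = 1336 - 1512 = -176)
(-3009 + 1515) + G = (-3009 + 1515) - 176 = -1494 - 176 = -1670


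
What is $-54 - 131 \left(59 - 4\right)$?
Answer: $-7259$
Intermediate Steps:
$-54 - 131 \left(59 - 4\right) = -54 - 7205 = -7259$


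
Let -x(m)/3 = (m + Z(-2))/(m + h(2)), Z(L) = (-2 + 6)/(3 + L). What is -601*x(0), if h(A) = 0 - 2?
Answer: -3606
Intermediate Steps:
Z(L) = 4/(3 + L)
h(A) = -2
x(m) = -3*(4 + m)/(-2 + m) (x(m) = -3*(m + 4/(3 - 2))/(m - 2) = -3*(m + 4/1)/(-2 + m) = -3*(m + 4*1)/(-2 + m) = -3*(m + 4)/(-2 + m) = -3*(4 + m)/(-2 + m))
-601*x(0) = -1803*(-4 - 1*0)/(-2 + 0) = -1803*(-4 + 0)/(-2) = -1803*(-1)*(-4)/2 = -601*6 = -3606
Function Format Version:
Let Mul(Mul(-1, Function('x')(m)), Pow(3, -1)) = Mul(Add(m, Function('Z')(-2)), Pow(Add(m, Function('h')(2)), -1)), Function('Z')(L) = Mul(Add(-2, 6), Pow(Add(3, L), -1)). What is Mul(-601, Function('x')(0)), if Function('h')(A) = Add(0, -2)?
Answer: -3606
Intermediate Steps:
Function('Z')(L) = Mul(4, Pow(Add(3, L), -1))
Function('h')(A) = -2
Function('x')(m) = Mul(-3, Pow(Add(-2, m), -1), Add(4, m)) (Function('x')(m) = Mul(-3, Mul(Add(m, Mul(4, Pow(Add(3, -2), -1))), Pow(Add(m, -2), -1))) = Mul(-3, Mul(Add(m, Mul(4, Pow(1, -1))), Pow(Add(-2, m), -1))) = Mul(-3, Mul(Add(m, Mul(4, 1)), Pow(Add(-2, m), -1))) = Mul(-3, Mul(Add(m, 4), Pow(Add(-2, m), -1))) = Mul(-3, Mul(Add(4, m), Pow(Add(-2, m), -1))) = Mul(-3, Mul(Pow(Add(-2, m), -1), Add(4, m))) = Mul(-3, Pow(Add(-2, m), -1), Add(4, m)))
Mul(-601, Function('x')(0)) = Mul(-601, Mul(3, Pow(Add(-2, 0), -1), Add(-4, Mul(-1, 0)))) = Mul(-601, Mul(3, Pow(-2, -1), Add(-4, 0))) = Mul(-601, Mul(3, Rational(-1, 2), -4)) = Mul(-601, 6) = -3606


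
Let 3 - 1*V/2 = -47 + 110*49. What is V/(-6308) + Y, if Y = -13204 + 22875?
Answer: 15253837/1577 ≈ 9672.7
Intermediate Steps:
V = -10680 (V = 6 - 2*(-47 + 110*49) = 6 - 2*(-47 + 5390) = 6 - 2*5343 = 6 - 10686 = -10680)
Y = 9671
V/(-6308) + Y = -10680/(-6308) + 9671 = -10680*(-1/6308) + 9671 = 2670/1577 + 9671 = 15253837/1577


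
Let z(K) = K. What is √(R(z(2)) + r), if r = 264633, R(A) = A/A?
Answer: √264634 ≈ 514.43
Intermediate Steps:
R(A) = 1
√(R(z(2)) + r) = √(1 + 264633) = √264634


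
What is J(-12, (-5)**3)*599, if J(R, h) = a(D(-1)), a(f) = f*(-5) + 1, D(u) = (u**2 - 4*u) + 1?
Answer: -17371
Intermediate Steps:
D(u) = 1 + u**2 - 4*u
a(f) = 1 - 5*f (a(f) = -5*f + 1 = 1 - 5*f)
J(R, h) = -29 (J(R, h) = 1 - 5*(1 + (-1)**2 - 4*(-1)) = 1 - 5*(1 + 1 + 4) = 1 - 5*6 = 1 - 30 = -29)
J(-12, (-5)**3)*599 = -29*599 = -17371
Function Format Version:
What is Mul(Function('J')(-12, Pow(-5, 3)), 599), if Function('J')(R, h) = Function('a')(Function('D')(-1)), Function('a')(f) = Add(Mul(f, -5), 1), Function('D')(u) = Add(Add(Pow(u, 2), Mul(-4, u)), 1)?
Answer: -17371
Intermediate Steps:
Function('D')(u) = Add(1, Pow(u, 2), Mul(-4, u))
Function('a')(f) = Add(1, Mul(-5, f)) (Function('a')(f) = Add(Mul(-5, f), 1) = Add(1, Mul(-5, f)))
Function('J')(R, h) = -29 (Function('J')(R, h) = Add(1, Mul(-5, Add(1, Pow(-1, 2), Mul(-4, -1)))) = Add(1, Mul(-5, Add(1, 1, 4))) = Add(1, Mul(-5, 6)) = Add(1, -30) = -29)
Mul(Function('J')(-12, Pow(-5, 3)), 599) = Mul(-29, 599) = -17371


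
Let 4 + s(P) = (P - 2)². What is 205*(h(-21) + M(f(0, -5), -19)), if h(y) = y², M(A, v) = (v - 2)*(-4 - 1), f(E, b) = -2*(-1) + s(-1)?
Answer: 111930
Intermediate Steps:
s(P) = -4 + (-2 + P)² (s(P) = -4 + (P - 2)² = -4 + (-2 + P)²)
f(E, b) = 7 (f(E, b) = -2*(-1) - (-4 - 1) = 2 - 1*(-5) = 2 + 5 = 7)
M(A, v) = 10 - 5*v (M(A, v) = (-2 + v)*(-5) = 10 - 5*v)
205*(h(-21) + M(f(0, -5), -19)) = 205*((-21)² + (10 - 5*(-19))) = 205*(441 + (10 + 95)) = 205*(441 + 105) = 205*546 = 111930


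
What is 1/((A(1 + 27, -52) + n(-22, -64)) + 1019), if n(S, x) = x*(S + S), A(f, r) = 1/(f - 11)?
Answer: 17/65196 ≈ 0.00026075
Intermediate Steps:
A(f, r) = 1/(-11 + f)
n(S, x) = 2*S*x (n(S, x) = x*(2*S) = 2*S*x)
1/((A(1 + 27, -52) + n(-22, -64)) + 1019) = 1/((1/(-11 + (1 + 27)) + 2*(-22)*(-64)) + 1019) = 1/((1/(-11 + 28) + 2816) + 1019) = 1/((1/17 + 2816) + 1019) = 1/(47873/17 + 1019) = 1/(65196/17) = 17/65196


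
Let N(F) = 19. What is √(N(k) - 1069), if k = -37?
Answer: 5*I*√42 ≈ 32.404*I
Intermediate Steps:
√(N(k) - 1069) = √(19 - 1069) = √(-1050) = 5*I*√42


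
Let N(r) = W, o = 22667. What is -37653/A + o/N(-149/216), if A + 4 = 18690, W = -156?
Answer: -214714715/1457508 ≈ -147.32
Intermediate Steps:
N(r) = -156
A = 18686 (A = -4 + 18690 = 18686)
-37653/A + o/N(-149/216) = -37653/18686 + 22667/(-156) = -37653*1/18686 + 22667*(-1/156) = -37653/18686 - 22667/156 = -214714715/1457508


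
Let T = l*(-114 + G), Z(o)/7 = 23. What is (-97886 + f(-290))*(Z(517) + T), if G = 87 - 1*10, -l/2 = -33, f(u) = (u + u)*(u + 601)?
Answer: 634724746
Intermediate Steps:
f(u) = 2*u*(601 + u) (f(u) = (2*u)*(601 + u) = 2*u*(601 + u))
l = 66 (l = -2*(-33) = 66)
Z(o) = 161 (Z(o) = 7*23 = 161)
G = 77 (G = 87 - 10 = 77)
T = -2442 (T = 66*(-114 + 77) = 66*(-37) = -2442)
(-97886 + f(-290))*(Z(517) + T) = (-97886 + 2*(-290)*(601 - 290))*(161 - 2442) = (-97886 + 2*(-290)*311)*(-2281) = (-97886 - 180380)*(-2281) = -278266*(-2281) = 634724746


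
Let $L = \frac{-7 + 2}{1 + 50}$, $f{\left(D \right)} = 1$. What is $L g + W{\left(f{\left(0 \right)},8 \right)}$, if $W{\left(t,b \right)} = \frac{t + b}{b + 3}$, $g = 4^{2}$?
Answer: $- \frac{421}{561} \approx -0.75045$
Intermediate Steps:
$g = 16$
$W{\left(t,b \right)} = \frac{b + t}{3 + b}$
$L = - \frac{5}{51} \approx -0.098039$
$L g + W{\left(f{\left(0 \right)},8 \right)} = \left(- \frac{5}{51}\right) 16 + \frac{8 + 1}{3 + 8} = - \frac{80}{51} + \frac{1}{11} \cdot 9 = - \frac{80}{51} + \frac{9}{11} = - \frac{421}{561}$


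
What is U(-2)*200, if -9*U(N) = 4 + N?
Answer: -400/9 ≈ -44.444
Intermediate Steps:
U(N) = -4/9 - N/9 (U(N) = -(4 + N)/9 = -4/9 - N/9)
U(-2)*200 = (-4/9 - ⅑*(-2))*200 = (-4/9 + 2/9)*200 = -2/9*200 = -400/9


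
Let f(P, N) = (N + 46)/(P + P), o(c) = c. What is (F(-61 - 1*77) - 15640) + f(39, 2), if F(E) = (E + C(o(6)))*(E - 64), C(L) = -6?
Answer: 174832/13 ≈ 13449.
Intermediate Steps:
f(P, N) = (46 + N)/(2*P) (f(P, N) = (46 + N)/((2*P)) = (46 + N)*(1/(2*P)) = (46 + N)/(2*P))
F(E) = (-64 + E)*(-6 + E) (F(E) = (E - 6)*(E - 64) = (-6 + E)*(-64 + E) = (-64 + E)*(-6 + E))
(F(-61 - 1*77) - 15640) + f(39, 2) = ((384 + (-61 - 1*77)² - 70*(-61 - 1*77)) - 15640) + (½)*(46 + 2)/39 = ((384 + (-61 - 77)² - 70*(-61 - 77)) - 15640) + (½)*(1/39)*48 = ((384 + (-138)² - 70*(-138)) - 15640) + 8/13 = ((384 + 19044 + 9660) - 15640) + 8/13 = (29088 - 15640) + 8/13 = 13448 + 8/13 = 174832/13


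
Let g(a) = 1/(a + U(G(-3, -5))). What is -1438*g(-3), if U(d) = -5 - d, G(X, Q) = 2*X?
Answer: 719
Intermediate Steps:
g(a) = 1/(1 + a) (g(a) = 1/(a + (-5 - 2*(-3))) = 1/(a + (-5 - 1*(-6))) = 1/(a + (-5 + 6)) = 1/(a + 1) = 1/(1 + a))
-1438*g(-3) = -1438/(1 - 3) = -1438/(-2) = -1438*(-½) = 719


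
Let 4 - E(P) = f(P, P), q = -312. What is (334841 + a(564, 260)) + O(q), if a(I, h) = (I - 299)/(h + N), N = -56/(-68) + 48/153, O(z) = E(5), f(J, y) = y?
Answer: 4459412635/13318 ≈ 3.3484e+5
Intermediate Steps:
E(P) = 4 - P
O(z) = -1 (O(z) = 4 - 1*5 = 4 - 5 = -1)
N = 58/51 (N = -56*(-1/68) + 48*(1/153) = 14/17 + 16/51 = 58/51 ≈ 1.1373)
a(I, h) = (-299 + I)/(58/51 + h) (a(I, h) = (I - 299)/(h + 58/51) = (-299 + I)/(58/51 + h))
(334841 + a(564, 260)) + O(q) = (334841 + 51*(-299 + 564)/(58 + 51*260)) - 1 = (334841 + 51*265/(58 + 13260)) - 1 = (334841 + 51*265/13318) - 1 = (334841 + 51*(1/13318)*265) - 1 = (334841 + 13515/13318) - 1 = 4459425953/13318 - 1 = 4459412635/13318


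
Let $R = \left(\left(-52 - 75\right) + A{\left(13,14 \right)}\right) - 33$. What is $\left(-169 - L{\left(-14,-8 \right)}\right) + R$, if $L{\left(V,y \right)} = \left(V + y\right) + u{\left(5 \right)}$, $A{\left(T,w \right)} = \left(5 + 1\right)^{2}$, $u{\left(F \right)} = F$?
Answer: $-276$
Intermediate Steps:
$A{\left(T,w \right)} = 36$ ($A{\left(T,w \right)} = 6^{2} = 36$)
$L{\left(V,y \right)} = 5 + V + y$ ($L{\left(V,y \right)} = \left(V + y\right) + 5 = 5 + V + y$)
$R = -124$ ($R = \left(\left(-52 - 75\right) + 36\right) - 33 = \left(-127 + 36\right) - 33 = -91 - 33 = -124$)
$\left(-169 - L{\left(-14,-8 \right)}\right) + R = \left(-169 - \left(5 - 14 - 8\right)\right) - 124 = \left(-169 - -17\right) - 124 = \left(-169 + 17\right) - 124 = -152 - 124 = -276$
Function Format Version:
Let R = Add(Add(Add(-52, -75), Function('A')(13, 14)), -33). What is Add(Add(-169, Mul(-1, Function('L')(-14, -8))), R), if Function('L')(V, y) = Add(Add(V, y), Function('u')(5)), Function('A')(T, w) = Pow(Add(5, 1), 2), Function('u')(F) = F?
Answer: -276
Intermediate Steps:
Function('A')(T, w) = 36 (Function('A')(T, w) = Pow(6, 2) = 36)
Function('L')(V, y) = Add(5, V, y) (Function('L')(V, y) = Add(Add(V, y), 5) = Add(5, V, y))
R = -124 (R = Add(Add(Add(-52, -75), 36), -33) = Add(Add(-127, 36), -33) = Add(-91, -33) = -124)
Add(Add(-169, Mul(-1, Function('L')(-14, -8))), R) = Add(Add(-169, Mul(-1, Add(5, -14, -8))), -124) = Add(Add(-169, Mul(-1, -17)), -124) = Add(Add(-169, 17), -124) = Add(-152, -124) = -276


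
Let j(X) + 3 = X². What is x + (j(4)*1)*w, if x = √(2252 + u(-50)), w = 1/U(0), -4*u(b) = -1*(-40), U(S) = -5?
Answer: -13/5 + √2242 ≈ 44.750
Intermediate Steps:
u(b) = -10 (u(b) = -(-1)*(-40)/4 = -¼*40 = -10)
j(X) = -3 + X²
w = -⅕ (w = 1/(-5) = -⅕ ≈ -0.20000)
x = √2242 (x = √(2252 - 10) = √2242 ≈ 47.350)
x + (j(4)*1)*w = √2242 + ((-3 + 4²)*1)*(-⅕) = √2242 + ((-3 + 16)*1)*(-⅕) = √2242 + (13*1)*(-⅕) = √2242 + 13*(-⅕) = √2242 - 13/5 = -13/5 + √2242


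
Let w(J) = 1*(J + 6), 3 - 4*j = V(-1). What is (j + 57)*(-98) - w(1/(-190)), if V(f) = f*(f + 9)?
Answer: -556842/95 ≈ -5861.5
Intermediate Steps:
V(f) = f*(9 + f)
j = 11/4 (j = 3/4 - (-1)*(9 - 1)/4 = 3/4 - (-1)*8/4 = 3/4 - 1/4*(-8) = 3/4 + 2 = 11/4 ≈ 2.7500)
w(J) = 6 + J (w(J) = 1*(6 + J) = 6 + J)
(j + 57)*(-98) - w(1/(-190)) = (11/4 + 57)*(-98) - (6 + 1/(-190)) = (239/4)*(-98) - (6 - 1/190) = -11711/2 - 1*1139/190 = -11711/2 - 1139/190 = -556842/95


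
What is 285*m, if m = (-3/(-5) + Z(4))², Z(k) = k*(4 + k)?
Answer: 1514433/5 ≈ 3.0289e+5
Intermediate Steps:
m = 26569/25 (m = (-3/(-5) + 4*(4 + 4))² = (-3*(-⅕) + 4*8)² = (⅗ + 32)² = (163/5)² = 26569/25 ≈ 1062.8)
285*m = 285*(26569/25) = 1514433/5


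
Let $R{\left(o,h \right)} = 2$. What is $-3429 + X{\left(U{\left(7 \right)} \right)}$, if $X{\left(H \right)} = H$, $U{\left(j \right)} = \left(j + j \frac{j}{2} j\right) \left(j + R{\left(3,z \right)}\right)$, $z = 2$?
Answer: $- \frac{3645}{2} \approx -1822.5$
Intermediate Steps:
$U{\left(j \right)} = \left(2 + j\right) \left(j + \frac{j^{3}}{2}\right)$ ($U{\left(j \right)} = \left(j + j \frac{j}{2} j\right) \left(j + 2\right) = \left(j + j j \frac{1}{2} j\right) \left(2 + j\right) = \left(j + j \frac{j}{2} j\right) \left(2 + j\right) = \left(j + \frac{j^{2}}{2} j\right) \left(2 + j\right) = \left(j + \frac{j^{3}}{2}\right) \left(2 + j\right) = \left(2 + j\right) \left(j + \frac{j^{3}}{2}\right)$)
$-3429 + X{\left(U{\left(7 \right)} \right)} = -3429 + 7 \left(2 + 7 + 7^{2} + \frac{7^{3}}{2}\right) = -3429 + 7 \left(2 + 7 + 49 + \frac{1}{2} \cdot 343\right) = -3429 + 7 \left(2 + 7 + 49 + \frac{343}{2}\right) = -3429 + 7 \cdot \frac{459}{2} = -3429 + \frac{3213}{2} = - \frac{3645}{2}$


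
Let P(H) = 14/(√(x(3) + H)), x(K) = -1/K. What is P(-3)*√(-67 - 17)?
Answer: 42*√70/5 ≈ 70.279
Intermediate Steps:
P(H) = 14/√(-⅓ + H) (P(H) = 14/(√(-1/3 + H)) = 14/(√(-1*⅓ + H)) = 14/(√(-⅓ + H)) = 14/√(-⅓ + H))
P(-3)*√(-67 - 17) = (14*√3/√(-1 + 3*(-3)))*√(-67 - 17) = (14*√3/√(-1 - 9))*√(-84) = (14*√3/√(-10))*(2*I*√21) = (14*√3*(-I*√10/10))*(2*I*√21) = (-7*I*√30/5)*(2*I*√21) = 42*√70/5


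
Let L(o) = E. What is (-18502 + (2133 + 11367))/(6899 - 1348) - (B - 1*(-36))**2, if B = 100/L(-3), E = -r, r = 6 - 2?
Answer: -11093/91 ≈ -121.90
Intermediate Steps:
r = 4
E = -4 (E = -1*4 = -4)
L(o) = -4
B = -25 (B = 100/(-4) = 100*(-1/4) = -25)
(-18502 + (2133 + 11367))/(6899 - 1348) - (B - 1*(-36))**2 = (-18502 + (2133 + 11367))/(6899 - 1348) - (-25 - 1*(-36))**2 = (-18502 + 13500)/5551 - (-25 + 36)**2 = -5002*1/5551 - 1*11**2 = -82/91 - 1*121 = -82/91 - 121 = -11093/91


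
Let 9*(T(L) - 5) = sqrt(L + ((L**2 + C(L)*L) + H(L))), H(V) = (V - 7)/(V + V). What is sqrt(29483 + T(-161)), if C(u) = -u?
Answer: sqrt(140392368 + 23*I*sqrt(84893))/69 ≈ 171.72 + 0.0040984*I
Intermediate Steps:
H(V) = (-7 + V)/(2*V) (H(V) = (-7 + V)/((2*V)) = (-7 + V)*(1/(2*V)) = (-7 + V)/(2*V))
T(L) = 5 + sqrt(L + (-7 + L)/(2*L))/9 (T(L) = 5 + sqrt(L + ((L**2 + (-L)*L) + (-7 + L)/(2*L)))/9 = 5 + sqrt(L + ((L**2 - L**2) + (-7 + L)/(2*L)))/9 = 5 + sqrt(L + (0 + (-7 + L)/(2*L)))/9 = 5 + sqrt(L + (-7 + L)/(2*L))/9)
sqrt(29483 + T(-161)) = sqrt(29483 + (5 + sqrt(2 - 14/(-161) + 4*(-161))/18)) = sqrt(29483 + (5 + sqrt(2 - 14*(-1/161) - 644)/18)) = sqrt(29483 + (5 + sqrt(2 + 2/23 - 644)/18)) = sqrt(29483 + (5 + sqrt(-14764/23)/18)) = sqrt(29483 + (5 + (2*I*sqrt(84893)/23)/18)) = sqrt(29483 + (5 + I*sqrt(84893)/207)) = sqrt(29488 + I*sqrt(84893)/207)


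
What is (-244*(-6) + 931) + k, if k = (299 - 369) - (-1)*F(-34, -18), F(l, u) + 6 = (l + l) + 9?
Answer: 2260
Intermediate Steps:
F(l, u) = 3 + 2*l (F(l, u) = -6 + ((l + l) + 9) = -6 + (2*l + 9) = -6 + (9 + 2*l) = 3 + 2*l)
k = -135 (k = (299 - 369) - (-1)*(3 + 2*(-34)) = -70 - (-1)*(3 - 68) = -70 - (-1)*(-65) = -70 - 1*65 = -70 - 65 = -135)
(-244*(-6) + 931) + k = (-244*(-6) + 931) - 135 = (1464 + 931) - 135 = 2395 - 135 = 2260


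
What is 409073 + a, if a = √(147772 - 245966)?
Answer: 409073 + I*√98194 ≈ 4.0907e+5 + 313.36*I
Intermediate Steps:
a = I*√98194 (a = √(-98194) = I*√98194 ≈ 313.36*I)
409073 + a = 409073 + I*√98194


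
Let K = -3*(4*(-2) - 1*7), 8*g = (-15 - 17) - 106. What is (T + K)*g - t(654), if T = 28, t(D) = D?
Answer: -7653/4 ≈ -1913.3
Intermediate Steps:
g = -69/4 (g = ((-15 - 17) - 106)/8 = (-32 - 106)/8 = (⅛)*(-138) = -69/4 ≈ -17.250)
K = 45 (K = -3*(-8 - 7) = -3*(-15) = 45)
(T + K)*g - t(654) = (28 + 45)*(-69/4) - 1*654 = 73*(-69/4) - 654 = -5037/4 - 654 = -7653/4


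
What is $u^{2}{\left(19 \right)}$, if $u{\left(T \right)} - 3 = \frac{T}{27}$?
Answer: $\frac{10000}{729} \approx 13.717$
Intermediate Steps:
$u{\left(T \right)} = 3 + \frac{T}{27}$
$u^{2}{\left(19 \right)} = \left(3 + \frac{1}{27} \cdot 19\right)^{2} = \left(3 + \frac{19}{27}\right)^{2} = \left(\frac{100}{27}\right)^{2} = \frac{10000}{729}$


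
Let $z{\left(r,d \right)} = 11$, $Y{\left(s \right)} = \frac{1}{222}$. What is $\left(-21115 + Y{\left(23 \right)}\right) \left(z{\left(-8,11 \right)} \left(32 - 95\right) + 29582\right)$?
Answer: $- \frac{135418025281}{222} \approx -6.0999 \cdot 10^{8}$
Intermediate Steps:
$Y{\left(s \right)} = \frac{1}{222}$
$\left(-21115 + Y{\left(23 \right)}\right) \left(z{\left(-8,11 \right)} \left(32 - 95\right) + 29582\right) = \left(-21115 + \frac{1}{222}\right) \left(11 \left(32 - 95\right) + 29582\right) = - \frac{4687529 \left(11 \left(-63\right) + 29582\right)}{222} = - \frac{4687529 \left(-693 + 29582\right)}{222} = \left(- \frac{4687529}{222}\right) 28889 = - \frac{135418025281}{222}$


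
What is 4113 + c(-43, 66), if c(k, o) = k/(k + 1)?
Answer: 172789/42 ≈ 4114.0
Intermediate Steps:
c(k, o) = k/(1 + k)
4113 + c(-43, 66) = 4113 - 43/(1 - 43) = 4113 - 43/(-42) = 4113 - 43*(-1/42) = 4113 + 43/42 = 172789/42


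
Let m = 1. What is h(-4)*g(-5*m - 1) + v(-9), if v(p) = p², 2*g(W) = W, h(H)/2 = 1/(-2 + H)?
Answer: 82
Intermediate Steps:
h(H) = 2/(-2 + H)
g(W) = W/2
h(-4)*g(-5*m - 1) + v(-9) = (2/(-2 - 4))*((-5*1 - 1)/2) + (-9)² = (2/(-6))*((-5 - 1)/2) + 81 = (2*(-⅙))*((½)*(-6)) + 81 = -⅓*(-3) + 81 = 1 + 81 = 82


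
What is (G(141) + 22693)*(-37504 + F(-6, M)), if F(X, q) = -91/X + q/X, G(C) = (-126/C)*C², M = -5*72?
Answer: -1106471171/6 ≈ -1.8441e+8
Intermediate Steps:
M = -360
G(C) = -126*C
(G(141) + 22693)*(-37504 + F(-6, M)) = (-126*141 + 22693)*(-37504 + (-91 - 360)/(-6)) = (-17766 + 22693)*(-37504 - ⅙*(-451)) = 4927*(-37504 + 451/6) = 4927*(-224573/6) = -1106471171/6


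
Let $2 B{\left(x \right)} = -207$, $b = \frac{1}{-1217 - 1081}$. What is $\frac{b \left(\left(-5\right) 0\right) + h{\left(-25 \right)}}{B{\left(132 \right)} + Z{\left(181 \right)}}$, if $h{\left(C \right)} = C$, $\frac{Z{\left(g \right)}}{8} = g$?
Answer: $- \frac{50}{2689} \approx -0.018594$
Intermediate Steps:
$Z{\left(g \right)} = 8 g$
$b = - \frac{1}{2298}$ ($b = \frac{1}{-2298} = - \frac{1}{2298} \approx -0.00043516$)
$B{\left(x \right)} = - \frac{207}{2}$ ($B{\left(x \right)} = \frac{1}{2} \left(-207\right) = - \frac{207}{2}$)
$\frac{b \left(\left(-5\right) 0\right) + h{\left(-25 \right)}}{B{\left(132 \right)} + Z{\left(181 \right)}} = \frac{- \frac{\left(-5\right) 0}{2298} - 25}{- \frac{207}{2} + 8 \cdot 181} = \frac{\left(- \frac{1}{2298}\right) 0 - 25}{- \frac{207}{2} + 1448} = \frac{0 - 25}{\frac{2689}{2}} = \left(-25\right) \frac{2}{2689} = - \frac{50}{2689}$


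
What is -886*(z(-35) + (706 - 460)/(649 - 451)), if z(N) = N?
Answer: 987004/33 ≈ 29909.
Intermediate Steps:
-886*(z(-35) + (706 - 460)/(649 - 451)) = -886*(-35 + (706 - 460)/(649 - 451)) = -886*(-35 + 246/198) = -886*(-35 + 246*(1/198)) = -886*(-35 + 41/33) = -886*(-1114/33) = 987004/33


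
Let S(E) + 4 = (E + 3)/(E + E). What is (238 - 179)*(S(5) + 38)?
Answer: 10266/5 ≈ 2053.2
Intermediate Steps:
S(E) = -4 + (3 + E)/(2*E) (S(E) = -4 + (E + 3)/(E + E) = -4 + (3 + E)/((2*E)) = -4 + (3 + E)*(1/(2*E)) = -4 + (3 + E)/(2*E))
(238 - 179)*(S(5) + 38) = (238 - 179)*((½)*(3 - 7*5)/5 + 38) = 59*((½)*(⅕)*(3 - 35) + 38) = 59*((½)*(⅕)*(-32) + 38) = 59*(-16/5 + 38) = 59*(174/5) = 10266/5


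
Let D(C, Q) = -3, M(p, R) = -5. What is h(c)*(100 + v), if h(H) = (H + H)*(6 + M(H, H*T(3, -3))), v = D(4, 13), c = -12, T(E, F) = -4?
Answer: -2328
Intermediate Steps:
v = -3
h(H) = 2*H (h(H) = (H + H)*(6 - 5) = (2*H)*1 = 2*H)
h(c)*(100 + v) = (2*(-12))*(100 - 3) = -24*97 = -2328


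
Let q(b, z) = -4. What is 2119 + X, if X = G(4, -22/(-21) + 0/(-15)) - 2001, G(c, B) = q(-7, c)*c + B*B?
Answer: 45466/441 ≈ 103.10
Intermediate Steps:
G(c, B) = B² - 4*c (G(c, B) = -4*c + B*B = -4*c + B² = B² - 4*c)
X = -889013/441 (X = ((-22/(-21) + 0/(-15))² - 4*4) - 2001 = ((-22*(-1/21) + 0*(-1/15))² - 16) - 2001 = ((22/21 + 0)² - 16) - 2001 = ((22/21)² - 16) - 2001 = (484/441 - 16) - 2001 = -6572/441 - 2001 = -889013/441 ≈ -2015.9)
2119 + X = 2119 - 889013/441 = 45466/441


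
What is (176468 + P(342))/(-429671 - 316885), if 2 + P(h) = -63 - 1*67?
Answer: -44084/186639 ≈ -0.23620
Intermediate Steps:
P(h) = -132 (P(h) = -2 + (-63 - 1*67) = -2 + (-63 - 67) = -2 - 130 = -132)
(176468 + P(342))/(-429671 - 316885) = (176468 - 132)/(-429671 - 316885) = 176336/(-746556) = 176336*(-1/746556) = -44084/186639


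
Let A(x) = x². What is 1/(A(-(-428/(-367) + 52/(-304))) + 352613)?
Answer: 777963664/274320871905081 ≈ 2.8360e-6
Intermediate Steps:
1/(A(-(-428/(-367) + 52/(-304))) + 352613) = 1/((-(-428/(-367) + 52/(-304)))² + 352613) = 1/((-(-428*(-1/367) + 52*(-1/304)))² + 352613) = 1/((-(428/367 - 13/76))² + 352613) = 1/((-1*27757/27892)² + 352613) = 1/((-27757/27892)² + 352613) = 1/(770451049/777963664 + 352613) = 1/(274320871905081/777963664) = 777963664/274320871905081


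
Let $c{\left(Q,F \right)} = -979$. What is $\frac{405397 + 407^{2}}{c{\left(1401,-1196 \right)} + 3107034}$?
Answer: $\frac{571046}{3106055} \approx 0.18385$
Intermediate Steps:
$\frac{405397 + 407^{2}}{c{\left(1401,-1196 \right)} + 3107034} = \frac{405397 + 407^{2}}{-979 + 3107034} = \frac{405397 + 165649}{3106055} = 571046 \cdot \frac{1}{3106055} = \frac{571046}{3106055}$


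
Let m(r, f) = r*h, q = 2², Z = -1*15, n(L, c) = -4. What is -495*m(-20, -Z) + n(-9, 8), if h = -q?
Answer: -39604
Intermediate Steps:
Z = -15
q = 4
h = -4 (h = -1*4 = -4)
m(r, f) = -4*r (m(r, f) = r*(-4) = -4*r)
-495*m(-20, -Z) + n(-9, 8) = -(-1980)*(-20) - 4 = -495*80 - 4 = -39600 - 4 = -39604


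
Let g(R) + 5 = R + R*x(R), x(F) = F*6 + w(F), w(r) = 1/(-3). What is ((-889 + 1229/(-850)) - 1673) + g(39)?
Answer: 5596021/850 ≈ 6583.6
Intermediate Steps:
w(r) = -⅓
x(F) = -⅓ + 6*F (x(F) = F*6 - ⅓ = 6*F - ⅓ = -⅓ + 6*F)
g(R) = -5 + R + R*(-⅓ + 6*R) (g(R) = -5 + (R + R*(-⅓ + 6*R)) = -5 + R + R*(-⅓ + 6*R))
((-889 + 1229/(-850)) - 1673) + g(39) = ((-889 + 1229/(-850)) - 1673) + (-5 + 6*39² + (⅔)*39) = ((-889 + 1229*(-1/850)) - 1673) + (-5 + 6*1521 + 26) = ((-889 - 1229/850) - 1673) + (-5 + 9126 + 26) = (-756879/850 - 1673) + 9147 = -2178929/850 + 9147 = 5596021/850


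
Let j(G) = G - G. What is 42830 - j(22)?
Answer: 42830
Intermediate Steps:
j(G) = 0
42830 - j(22) = 42830 - 1*0 = 42830 + 0 = 42830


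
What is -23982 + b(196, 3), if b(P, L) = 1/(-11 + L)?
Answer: -191857/8 ≈ -23982.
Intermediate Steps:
-23982 + b(196, 3) = -23982 + 1/(-11 + 3) = -23982 + 1/(-8) = -23982 - ⅛ = -191857/8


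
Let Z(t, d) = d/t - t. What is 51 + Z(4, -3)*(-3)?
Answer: 261/4 ≈ 65.250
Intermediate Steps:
Z(t, d) = -t + d/t
51 + Z(4, -3)*(-3) = 51 + (-1*4 - 3/4)*(-3) = 51 + (-4 - 3*¼)*(-3) = 51 + (-4 - ¾)*(-3) = 51 - 19/4*(-3) = 51 + 57/4 = 261/4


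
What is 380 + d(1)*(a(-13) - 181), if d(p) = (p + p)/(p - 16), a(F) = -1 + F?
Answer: 406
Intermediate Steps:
d(p) = 2*p/(-16 + p) (d(p) = (2*p)/(-16 + p) = 2*p/(-16 + p))
380 + d(1)*(a(-13) - 181) = 380 + (2*1/(-16 + 1))*((-1 - 13) - 181) = 380 + (2*1/(-15))*(-14 - 181) = 380 + (2*1*(-1/15))*(-195) = 380 - 2/15*(-195) = 380 + 26 = 406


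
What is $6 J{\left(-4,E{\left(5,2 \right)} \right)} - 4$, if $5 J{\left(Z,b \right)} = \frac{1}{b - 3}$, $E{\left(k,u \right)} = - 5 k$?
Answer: $- \frac{283}{70} \approx -4.0429$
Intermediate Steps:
$J{\left(Z,b \right)} = \frac{1}{5 \left(-3 + b\right)}$ ($J{\left(Z,b \right)} = \frac{1}{5 \left(b - 3\right)} = \frac{1}{5 \left(-3 + b\right)}$)
$6 J{\left(-4,E{\left(5,2 \right)} \right)} - 4 = 6 \frac{1}{5 \left(-3 - 25\right)} - 4 = 6 \frac{1}{5 \left(-28\right)} - 4 = 6 \cdot \frac{1}{5} \left(- \frac{1}{28}\right) - 4 = 6 \left(- \frac{1}{140}\right) - 4 = - \frac{3}{70} - 4 = - \frac{283}{70}$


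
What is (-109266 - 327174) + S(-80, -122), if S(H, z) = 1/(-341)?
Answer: -148826041/341 ≈ -4.3644e+5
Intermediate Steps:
S(H, z) = -1/341
(-109266 - 327174) + S(-80, -122) = (-109266 - 327174) - 1/341 = -436440 - 1/341 = -148826041/341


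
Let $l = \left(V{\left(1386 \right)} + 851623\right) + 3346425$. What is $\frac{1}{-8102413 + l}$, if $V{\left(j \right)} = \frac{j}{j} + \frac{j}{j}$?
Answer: $- \frac{1}{3904363} \approx -2.5612 \cdot 10^{-7}$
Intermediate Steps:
$V{\left(j \right)} = 2$ ($V{\left(j \right)} = 1 + 1 = 2$)
$l = 4198050$ ($l = \left(2 + 851623\right) + 3346425 = 851625 + 3346425 = 4198050$)
$\frac{1}{-8102413 + l} = \frac{1}{-8102413 + 4198050} = \frac{1}{-3904363} = - \frac{1}{3904363}$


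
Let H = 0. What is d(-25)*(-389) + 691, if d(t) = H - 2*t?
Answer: -18759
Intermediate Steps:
d(t) = -2*t (d(t) = 0 - 2*t = -2*t)
d(-25)*(-389) + 691 = -2*(-25)*(-389) + 691 = 50*(-389) + 691 = -19450 + 691 = -18759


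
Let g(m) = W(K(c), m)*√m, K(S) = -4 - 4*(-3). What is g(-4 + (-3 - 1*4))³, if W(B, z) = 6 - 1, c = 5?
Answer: -1375*I*√11 ≈ -4560.4*I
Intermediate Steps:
K(S) = 8 (K(S) = -4 + 12 = 8)
W(B, z) = 5
g(m) = 5*√m
g(-4 + (-3 - 1*4))³ = (5*√(-4 + (-3 - 1*4)))³ = (5*√(-4 + (-3 - 4)))³ = (5*√(-4 - 7))³ = (5*√(-11))³ = (5*(I*√11))³ = (5*I*√11)³ = -1375*I*√11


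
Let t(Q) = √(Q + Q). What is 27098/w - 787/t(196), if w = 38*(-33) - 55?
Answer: -1594/77 - 787*√2/28 ≈ -60.451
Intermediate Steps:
t(Q) = √2*√Q (t(Q) = √(2*Q) = √2*√Q)
w = -1309 (w = -1254 - 55 = -1309)
27098/w - 787/t(196) = 27098/(-1309) - 787*√2/28 = 27098*(-1/1309) - 787*√2/28 = -1594/77 - 787*√2/28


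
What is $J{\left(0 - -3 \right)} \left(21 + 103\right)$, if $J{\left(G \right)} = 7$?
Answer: $868$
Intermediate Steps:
$J{\left(0 - -3 \right)} \left(21 + 103\right) = 7 \left(21 + 103\right) = 7 \cdot 124 = 868$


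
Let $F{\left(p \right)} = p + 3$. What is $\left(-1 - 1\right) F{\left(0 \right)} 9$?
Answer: $-54$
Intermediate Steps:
$F{\left(p \right)} = 3 + p$
$\left(-1 - 1\right) F{\left(0 \right)} 9 = \left(-1 - 1\right) \left(3 + 0\right) 9 = \left(-1 - 1\right) 3 \cdot 9 = \left(-2\right) 3 \cdot 9 = \left(-6\right) 9 = -54$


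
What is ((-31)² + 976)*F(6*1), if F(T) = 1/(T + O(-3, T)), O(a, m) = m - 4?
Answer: 1937/8 ≈ 242.13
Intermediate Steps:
O(a, m) = -4 + m
F(T) = 1/(-4 + 2*T) (F(T) = 1/(T + (-4 + T)) = 1/(-4 + 2*T))
((-31)² + 976)*F(6*1) = ((-31)² + 976)*(1/(2*(-2 + 6*1))) = (961 + 976)*(1/(2*(-2 + 6))) = 1937*((½)/4) = 1937*((½)*(¼)) = 1937*(⅛) = 1937/8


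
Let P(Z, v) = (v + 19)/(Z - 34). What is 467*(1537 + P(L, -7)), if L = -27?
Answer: 43778915/61 ≈ 7.1769e+5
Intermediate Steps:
P(Z, v) = (19 + v)/(-34 + Z)
467*(1537 + P(L, -7)) = 467*(1537 + (19 - 7)/(-34 - 27)) = 467*(1537 + 12/(-61)) = 467*(1537 - 1/61*12) = 467*(1537 - 12/61) = 467*(93745/61) = 43778915/61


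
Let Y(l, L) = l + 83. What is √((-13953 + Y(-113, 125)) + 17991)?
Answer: 2*√1002 ≈ 63.309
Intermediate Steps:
Y(l, L) = 83 + l
√((-13953 + Y(-113, 125)) + 17991) = √((-13953 + (83 - 113)) + 17991) = √((-13953 - 30) + 17991) = √(-13983 + 17991) = √4008 = 2*√1002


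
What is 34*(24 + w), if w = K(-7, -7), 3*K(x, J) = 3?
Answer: 850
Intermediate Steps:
K(x, J) = 1 (K(x, J) = (⅓)*3 = 1)
w = 1
34*(24 + w) = 34*(24 + 1) = 34*25 = 850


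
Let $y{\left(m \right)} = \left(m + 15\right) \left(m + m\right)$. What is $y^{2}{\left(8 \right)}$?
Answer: $135424$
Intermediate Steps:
$y{\left(m \right)} = 2 m \left(15 + m\right)$ ($y{\left(m \right)} = \left(15 + m\right) 2 m = 2 m \left(15 + m\right)$)
$y^{2}{\left(8 \right)} = \left(2 \cdot 8 \left(15 + 8\right)\right)^{2} = \left(2 \cdot 8 \cdot 23\right)^{2} = 368^{2} = 135424$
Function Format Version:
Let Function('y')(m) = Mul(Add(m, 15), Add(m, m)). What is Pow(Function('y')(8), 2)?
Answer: 135424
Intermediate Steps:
Function('y')(m) = Mul(2, m, Add(15, m)) (Function('y')(m) = Mul(Add(15, m), Mul(2, m)) = Mul(2, m, Add(15, m)))
Pow(Function('y')(8), 2) = Pow(Mul(2, 8, Add(15, 8)), 2) = Pow(Mul(2, 8, 23), 2) = Pow(368, 2) = 135424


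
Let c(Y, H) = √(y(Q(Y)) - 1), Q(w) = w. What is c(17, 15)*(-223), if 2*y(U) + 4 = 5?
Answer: -223*I*√2/2 ≈ -157.68*I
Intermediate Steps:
y(U) = ½ (y(U) = -2 + (½)*5 = -2 + 5/2 = ½)
c(Y, H) = I*√2/2 (c(Y, H) = √(½ - 1) = √(-½) = I*√2/2)
c(17, 15)*(-223) = (I*√2/2)*(-223) = -223*I*√2/2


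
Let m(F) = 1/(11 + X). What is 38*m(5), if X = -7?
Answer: 19/2 ≈ 9.5000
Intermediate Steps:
m(F) = ¼ (m(F) = 1/(11 - 7) = 1/4 = ¼)
38*m(5) = 38*(¼) = 19/2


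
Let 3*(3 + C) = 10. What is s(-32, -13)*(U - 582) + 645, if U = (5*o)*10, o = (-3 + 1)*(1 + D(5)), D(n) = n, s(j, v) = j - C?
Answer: 38863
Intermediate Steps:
C = ⅓ (C = -3 + (⅓)*10 = -3 + 10/3 = ⅓ ≈ 0.33333)
s(j, v) = -⅓ + j (s(j, v) = j - 1*⅓ = j - ⅓ = -⅓ + j)
o = -12 (o = (-3 + 1)*(1 + 5) = -2*6 = -12)
U = -600 (U = (5*(-12))*10 = -60*10 = -600)
s(-32, -13)*(U - 582) + 645 = (-⅓ - 32)*(-600 - 582) + 645 = -97/3*(-1182) + 645 = 38218 + 645 = 38863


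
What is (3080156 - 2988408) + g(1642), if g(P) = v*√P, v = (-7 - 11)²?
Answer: 91748 + 324*√1642 ≈ 1.0488e+5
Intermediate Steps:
v = 324 (v = (-18)² = 324)
g(P) = 324*√P
(3080156 - 2988408) + g(1642) = (3080156 - 2988408) + 324*√1642 = 91748 + 324*√1642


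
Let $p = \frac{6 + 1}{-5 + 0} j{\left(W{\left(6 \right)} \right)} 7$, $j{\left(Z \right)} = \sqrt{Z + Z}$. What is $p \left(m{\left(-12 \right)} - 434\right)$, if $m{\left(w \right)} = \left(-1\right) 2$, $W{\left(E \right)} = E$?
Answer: $\frac{42728 \sqrt{3}}{5} \approx 14801.0$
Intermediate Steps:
$m{\left(w \right)} = -2$
$j{\left(Z \right)} = \sqrt{2} \sqrt{Z}$ ($j{\left(Z \right)} = \sqrt{2 Z} = \sqrt{2} \sqrt{Z}$)
$p = - \frac{98 \sqrt{3}}{5}$ ($p = \frac{6 + 1}{-5 + 0} \sqrt{2} \sqrt{6} \cdot 7 = \frac{7}{-5} \cdot 2 \sqrt{3} \cdot 7 = 7 \left(- \frac{1}{5}\right) 2 \sqrt{3} \cdot 7 = - \frac{7 \cdot 2 \sqrt{3}}{5} \cdot 7 = - \frac{14 \sqrt{3}}{5} \cdot 7 = - \frac{98 \sqrt{3}}{5} \approx -33.948$)
$p \left(m{\left(-12 \right)} - 434\right) = - \frac{98 \sqrt{3}}{5} \left(-2 - 434\right) = - \frac{98 \sqrt{3}}{5} \left(-436\right) = \frac{42728 \sqrt{3}}{5}$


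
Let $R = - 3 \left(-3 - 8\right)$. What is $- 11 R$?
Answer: $-363$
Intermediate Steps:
$R = 33$ ($R = \left(-3\right) \left(-11\right) = 33$)
$- 11 R = \left(-11\right) 33 = -363$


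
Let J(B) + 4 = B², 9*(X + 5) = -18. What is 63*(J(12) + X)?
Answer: 8379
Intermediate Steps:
X = -7 (X = -5 + (⅑)*(-18) = -5 - 2 = -7)
J(B) = -4 + B²
63*(J(12) + X) = 63*((-4 + 12²) - 7) = 63*((-4 + 144) - 7) = 63*(140 - 7) = 63*133 = 8379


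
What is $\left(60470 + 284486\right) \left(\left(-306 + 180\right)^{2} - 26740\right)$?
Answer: $-3747601984$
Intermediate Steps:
$\left(60470 + 284486\right) \left(\left(-306 + 180\right)^{2} - 26740\right) = 344956 \left(\left(-126\right)^{2} - 26740\right) = 344956 \left(15876 - 26740\right) = 344956 \left(-10864\right) = -3747601984$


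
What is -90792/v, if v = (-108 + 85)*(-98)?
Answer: -45396/1127 ≈ -40.280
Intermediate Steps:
v = 2254 (v = -23*(-98) = 2254)
-90792/v = -90792/2254 = -90792*1/2254 = -45396/1127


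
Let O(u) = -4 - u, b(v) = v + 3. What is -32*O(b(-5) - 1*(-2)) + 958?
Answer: 1086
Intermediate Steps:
b(v) = 3 + v
-32*O(b(-5) - 1*(-2)) + 958 = -32*(-4 - ((3 - 5) - 1*(-2))) + 958 = -32*(-4 - (-2 + 2)) + 958 = -32*(-4 - 1*0) + 958 = -32*(-4 + 0) + 958 = -32*(-4) + 958 = 128 + 958 = 1086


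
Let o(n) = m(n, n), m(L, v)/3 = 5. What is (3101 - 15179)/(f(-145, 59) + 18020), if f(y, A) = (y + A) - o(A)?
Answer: -122/181 ≈ -0.67403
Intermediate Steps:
m(L, v) = 15 (m(L, v) = 3*5 = 15)
o(n) = 15
f(y, A) = -15 + A + y (f(y, A) = (y + A) - 1*15 = (A + y) - 15 = -15 + A + y)
(3101 - 15179)/(f(-145, 59) + 18020) = (3101 - 15179)/((-15 + 59 - 145) + 18020) = -12078/(-101 + 18020) = -12078/17919 = -12078*1/17919 = -122/181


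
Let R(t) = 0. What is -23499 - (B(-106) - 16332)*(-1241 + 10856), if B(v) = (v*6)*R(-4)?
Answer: 157008681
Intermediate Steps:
B(v) = 0 (B(v) = (v*6)*0 = (6*v)*0 = 0)
-23499 - (B(-106) - 16332)*(-1241 + 10856) = -23499 - (0 - 16332)*(-1241 + 10856) = -23499 - (-16332)*9615 = -23499 - 1*(-157032180) = -23499 + 157032180 = 157008681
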